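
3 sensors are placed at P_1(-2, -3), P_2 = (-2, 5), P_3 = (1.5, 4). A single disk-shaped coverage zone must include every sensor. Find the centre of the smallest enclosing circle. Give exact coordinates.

Side lengths²: P_1P_2² = 64, P_1P_3² = 61.25, P_2P_3² = 13.25.
Since P_1P_2² = 64 < 61.25 + 13.25 = 74.5, the triangle is acute, so the smallest enclosing circle is the circumcircle.
Circumcentre = (-1.25, 1), r² = 16.5625.
Centre = (-1.25, 1).

(-1.25, 1)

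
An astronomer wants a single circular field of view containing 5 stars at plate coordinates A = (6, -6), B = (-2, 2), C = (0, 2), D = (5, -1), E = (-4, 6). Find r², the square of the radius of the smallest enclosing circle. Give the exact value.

61

A smallest enclosing disk is always determined by at most three of the input points on its boundary.
The farthest pair is A–E with squared distance 244. The circle on this segment as diameter has centre (1, 0) and r² = 244/4 = 61.
Check B: distance² to centre = 13 ≤ 61, so it lies inside.
All remaining points lie in this disk, and no smaller disk contains both endpoints, so this is the minimum enclosing circle.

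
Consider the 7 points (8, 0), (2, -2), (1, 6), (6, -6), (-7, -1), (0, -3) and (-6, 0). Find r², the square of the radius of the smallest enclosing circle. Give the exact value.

54805/968

By Welzl's lemma the MEC is supported by two points (diametrically opposite) or three points (on a circumcircle).
The minimum enclosing circle is determined by three boundary points: (8, 0), (6, -6), (-7, -1).
Their circumcentre is (23/44, -37/44) with r² = 54805/968.
The farthest remaining point (1, 6) is at distance² 45521/968 ≤ 54805/968.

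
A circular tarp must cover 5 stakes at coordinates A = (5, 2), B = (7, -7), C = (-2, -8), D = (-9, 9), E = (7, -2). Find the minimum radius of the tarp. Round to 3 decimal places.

11.314

The minimum enclosing circle of a finite set is fixed by two of the points (as a diameter) or three (as a circumcircle).
The farthest pair is B–D with squared distance 512. The circle on this segment as diameter has centre (-1, 1) and r² = 512/4 = 128.
Check A: distance² to centre = 37 ≤ 128, so it lies inside.
All remaining points lie in this disk, and no smaller disk contains both endpoints, so this is the minimum enclosing circle.
r = √128 ≈ 11.314.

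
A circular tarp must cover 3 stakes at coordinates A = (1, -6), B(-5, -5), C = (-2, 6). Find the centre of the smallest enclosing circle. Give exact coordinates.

Side lengths²: AB² = 37, AC² = 153, BC² = 130.
Since AC² = 153 < 130 + 37 = 167, the triangle is acute, so the smallest enclosing circle is the circumcircle.
Circumcentre = (-51/46, -7/46), r² = 40885/1058.
Centre = (-51/46, -7/46).

(-51/46, -7/46)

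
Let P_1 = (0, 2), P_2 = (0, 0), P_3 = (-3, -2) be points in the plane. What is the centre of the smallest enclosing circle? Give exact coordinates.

(-1.5, 0)

Side lengths²: P_1P_2² = 4, P_1P_3² = 25, P_2P_3² = 13.
Since P_1P_3² = 25 ≥ 13 + 4 = 17, the angle opposite P_1P_3 is not acute, so the smallest enclosing circle has P_1P_3 as diameter.
Centre = midpoint of P_1P_3 = (-1.5, 0), r² = 25/4 = 6.25.
Centre = (-1.5, 0).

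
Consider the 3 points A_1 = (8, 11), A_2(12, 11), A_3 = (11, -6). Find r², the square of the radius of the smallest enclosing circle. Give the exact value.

21605/289

Side lengths²: A_1A_2² = 16, A_1A_3² = 298, A_2A_3² = 290.
Since A_1A_3² = 298 < 290 + 16 = 306, the triangle is acute, so the smallest enclosing circle is the circumcircle.
Circumcentre = (10, 44/17), r² = 21605/289.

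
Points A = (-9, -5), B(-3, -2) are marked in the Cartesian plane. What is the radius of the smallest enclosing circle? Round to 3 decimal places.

3.354

The smallest circle enclosing two points has them as diameter endpoints.
Centre = midpoint = (-6, -3.5); r² = |AB|²/4 = 45/4 = 11.25.
r = √(11.25) ≈ 3.354.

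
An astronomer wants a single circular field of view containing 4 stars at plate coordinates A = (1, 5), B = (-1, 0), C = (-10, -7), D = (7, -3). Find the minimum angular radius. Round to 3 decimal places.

The minimum enclosing circle of a finite set is fixed by two of the points (as a diameter) or three (as a circumcircle).
The minimum enclosing circle is determined by three boundary points: A, C, D.
Their circumcentre is (-1.875, -3.40625) with r² = 78.9306640625.
The farthest remaining point B is at distance² 12.3681640625 ≤ 78.9306640625.
r = √(78.9306640625) ≈ 8.884.

8.884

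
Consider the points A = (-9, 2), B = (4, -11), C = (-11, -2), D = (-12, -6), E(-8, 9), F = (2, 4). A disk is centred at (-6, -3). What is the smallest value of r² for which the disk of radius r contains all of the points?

The required radius is the distance from (-6, -3) to the farthest point.
Squared distances: 34, 164, 26, 45, 148, 113.
Maximum is 164, attained at B.

164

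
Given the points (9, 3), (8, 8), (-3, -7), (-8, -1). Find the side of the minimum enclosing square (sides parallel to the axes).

The bounding box has width 17 and height 15.
An axis-aligned square enclosing the set must have side ≥ max(width, height).
So the minimum side is max(17, 15) = 17.

17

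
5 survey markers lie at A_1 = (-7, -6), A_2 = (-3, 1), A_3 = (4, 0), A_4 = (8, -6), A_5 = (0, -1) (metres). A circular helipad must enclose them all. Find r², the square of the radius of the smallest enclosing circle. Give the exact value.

5525/98

A smallest enclosing disk is always determined by at most three of the input points on its boundary.
The minimum enclosing circle is determined by three boundary points: A_1, A_2, A_4.
Their circumcentre is (0.5, -79/14) with r² = 5525/98.
The farthest remaining point A_3 is at distance² 4321/98 ≤ 5525/98.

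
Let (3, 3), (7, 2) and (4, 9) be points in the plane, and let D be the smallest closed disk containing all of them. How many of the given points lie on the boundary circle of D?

2

Call the three points A, B, C in the order given.
Side lengths²: AB² = 17, AC² = 37, BC² = 58.
Since BC² = 58 ≥ 37 + 17 = 54, the angle opposite BC is not acute, so the smallest enclosing circle has BC as diameter.
Centre = midpoint of BC = (5.5, 5.5), r² = 58/4 = 14.5.
The points at distance exactly r from the centre are (7, 2), (4, 9) — 2 points.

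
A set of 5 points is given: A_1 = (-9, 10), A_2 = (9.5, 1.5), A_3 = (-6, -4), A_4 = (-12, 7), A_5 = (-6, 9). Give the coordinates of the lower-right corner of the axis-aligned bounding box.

x-range [-12, 9.5], y-range [-4, 10].
The lower-right corner is (9.5, -4).

(9.5, -4)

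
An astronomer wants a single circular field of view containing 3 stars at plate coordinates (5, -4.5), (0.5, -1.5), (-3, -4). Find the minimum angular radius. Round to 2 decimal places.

Call the three points A, B, C in the order given.
Side lengths²: AB² = 29.25, AC² = 64.25, BC² = 18.5.
Since AC² = 64.25 ≥ 29.25 + 18.5 = 47.75, the angle opposite AC is not acute, so the smallest enclosing circle has AC as diameter.
Centre = midpoint of AC = (1, -4.25), r² = 64.25/4 = 16.0625.
r = √(16.0625) ≈ 4.01.

4.01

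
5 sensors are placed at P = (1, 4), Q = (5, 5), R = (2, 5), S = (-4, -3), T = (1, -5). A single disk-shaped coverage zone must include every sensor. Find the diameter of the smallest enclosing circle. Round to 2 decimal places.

The farthest pair is Q–S with squared distance 145. The circle on this segment as diameter has centre (0.5, 1) and r² = 145/4 = 36.25.
Check P: distance² to centre = 9.25 ≤ 36.25, so it lies inside.
All remaining points lie in this disk, and no smaller disk contains both endpoints, so this is the minimum enclosing circle.
Diameter = 2r = 2√(36.25) ≈ 12.04.

12.04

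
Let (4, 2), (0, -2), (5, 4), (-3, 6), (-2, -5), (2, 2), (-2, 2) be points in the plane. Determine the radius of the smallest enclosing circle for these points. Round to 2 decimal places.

6.04

A smallest enclosing disk is always determined by at most three of the input points on its boundary.
The minimum enclosing circle is determined by three boundary points: (5, 4), (-3, 6), (-2, -5).
Their circumcentre is (-3/43, 31/43) with r² = 67405/1849.
The farthest remaining point (4, 2) is at distance² 33650/1849 ≤ 67405/1849.
r = √(67405/1849) ≈ 6.04.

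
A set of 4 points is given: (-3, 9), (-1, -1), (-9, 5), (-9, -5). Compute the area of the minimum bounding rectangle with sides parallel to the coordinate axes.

x ranges over [-9, -1], width 8.
y ranges over [-5, 9], height 14.
Area = 8 × 14 = 112.

112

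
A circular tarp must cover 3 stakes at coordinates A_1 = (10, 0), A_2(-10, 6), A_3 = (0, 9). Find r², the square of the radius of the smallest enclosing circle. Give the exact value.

109

Side lengths²: A_1A_2² = 436, A_1A_3² = 181, A_2A_3² = 109.
Since A_1A_2² = 436 ≥ 181 + 109 = 290, the angle opposite A_1A_2 is not acute, so the smallest enclosing circle has A_1A_2 as diameter.
Centre = midpoint of A_1A_2 = (0, 3), r² = 436/4 = 109.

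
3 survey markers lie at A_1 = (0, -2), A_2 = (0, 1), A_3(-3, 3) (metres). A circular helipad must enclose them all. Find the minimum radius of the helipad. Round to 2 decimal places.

Side lengths²: A_1A_2² = 9, A_1A_3² = 34, A_2A_3² = 13.
Since A_1A_3² = 34 ≥ 13 + 9 = 22, the angle opposite A_1A_3 is not acute, so the smallest enclosing circle has A_1A_3 as diameter.
Centre = midpoint of A_1A_3 = (-1.5, 0.5), r² = 34/4 = 8.5.
r = √(8.5) ≈ 2.92.

2.92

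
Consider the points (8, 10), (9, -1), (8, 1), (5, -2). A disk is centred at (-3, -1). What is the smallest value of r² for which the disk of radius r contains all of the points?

The required radius is the distance from (-3, -1) to the farthest point.
Squared distances: 242, 144, 125, 65.
Maximum is 242, attained at (8, 10).

242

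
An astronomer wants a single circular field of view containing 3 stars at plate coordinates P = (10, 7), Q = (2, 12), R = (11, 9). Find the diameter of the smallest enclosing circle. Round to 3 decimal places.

Side lengths²: PQ² = 89, PR² = 5, QR² = 90.
Since QR² = 90 < 89 + 5 = 94, the triangle is acute, so the smallest enclosing circle is the circumcircle.
Circumcentre = (89/14, 141/14), r² = 2225/98.
Diameter = 2r = 2√(2225/98) ≈ 9.530.

9.530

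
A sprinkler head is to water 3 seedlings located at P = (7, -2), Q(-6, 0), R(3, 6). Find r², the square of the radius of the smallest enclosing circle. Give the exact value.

43.92578125

Side lengths²: PQ² = 173, PR² = 80, QR² = 117.
Since PQ² = 173 < 117 + 80 = 197, the triangle is acute, so the smallest enclosing circle is the circumcircle.
Circumcentre = (0.625, -0.1875), r² = 43.92578125.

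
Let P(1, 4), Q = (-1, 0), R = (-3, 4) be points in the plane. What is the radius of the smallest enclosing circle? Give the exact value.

2.5

Side lengths²: PQ² = 20, PR² = 16, QR² = 20.
Since QR² = 20 < 20 + 16 = 36, the triangle is acute, so the smallest enclosing circle is the circumcircle.
Circumcentre = (-1, 2.5), r² = 6.25.
r = √(6.25) = 2.5.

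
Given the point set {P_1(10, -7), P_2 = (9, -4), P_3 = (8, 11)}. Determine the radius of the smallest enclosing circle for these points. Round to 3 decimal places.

Side lengths²: P_1P_2² = 10, P_1P_3² = 328, P_2P_3² = 226.
Since P_1P_3² = 328 ≥ 226 + 10 = 236, the angle opposite P_1P_3 is not acute, so the smallest enclosing circle has P_1P_3 as diameter.
Centre = midpoint of P_1P_3 = (9, 2), r² = 328/4 = 82.
r = √82 ≈ 9.055.

9.055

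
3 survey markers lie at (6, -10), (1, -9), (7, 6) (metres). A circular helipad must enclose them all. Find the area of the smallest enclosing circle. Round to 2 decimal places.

Call the three points A, B, C in the order given.
Side lengths²: AB² = 26, AC² = 257, BC² = 261.
Since BC² = 261 < 257 + 26 = 283, the triangle is acute, so the smallest enclosing circle is the circumcircle.
Circumcentre = (271/54, -103/54), r² = 96889/1458.
Area = π·r² = π·96889/1458 ≈ 208.77.

208.77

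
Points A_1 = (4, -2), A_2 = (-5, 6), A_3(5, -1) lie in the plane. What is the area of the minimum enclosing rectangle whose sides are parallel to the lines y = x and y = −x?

25.5

In coordinates u = x + y, v = x − y the rectangle is axis-aligned; the map (x,y)→(u,v) scales areas by 2.
u-values: 2, 1, 4; range = 4 − 1 = 3.
v-values: 6, -11, 6; range = 6 − (-11) = 17.
Area = (3 × 17) / 2 = 25.5.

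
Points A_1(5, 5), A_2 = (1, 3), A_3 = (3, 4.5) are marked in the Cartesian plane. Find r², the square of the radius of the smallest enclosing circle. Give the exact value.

5

Side lengths²: A_1A_2² = 20, A_1A_3² = 4.25, A_2A_3² = 6.25.
Since A_1A_2² = 20 ≥ 6.25 + 4.25 = 10.5, the angle opposite A_1A_2 is not acute, so the smallest enclosing circle has A_1A_2 as diameter.
Centre = midpoint of A_1A_2 = (3, 4), r² = 20/4 = 5.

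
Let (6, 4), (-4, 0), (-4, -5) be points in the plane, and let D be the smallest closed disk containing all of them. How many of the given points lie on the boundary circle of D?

Call the three points A, B, C in the order given.
Side lengths²: AB² = 116, AC² = 181, BC² = 25.
Since AC² = 181 ≥ 116 + 25 = 141, the angle opposite AC is not acute, so the smallest enclosing circle has AC as diameter.
Centre = midpoint of AC = (1, -0.5), r² = 181/4 = 45.25.
The points at distance exactly r from the centre are (6, 4), (-4, -5) — 2 points.

2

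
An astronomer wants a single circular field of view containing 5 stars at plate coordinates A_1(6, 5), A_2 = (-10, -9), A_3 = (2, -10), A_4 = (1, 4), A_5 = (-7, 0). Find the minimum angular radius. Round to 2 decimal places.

10.63

A smallest enclosing disk is always determined by at most three of the input points on its boundary.
The farthest pair is A_1–A_2 with squared distance 452. The circle on this segment as diameter has centre (-2, -2) and r² = 452/4 = 113.
Check A_3: distance² to centre = 80 ≤ 113, so it lies inside.
All remaining points lie in this disk, and no smaller disk contains both endpoints, so this is the minimum enclosing circle.
r = √113 ≈ 10.63.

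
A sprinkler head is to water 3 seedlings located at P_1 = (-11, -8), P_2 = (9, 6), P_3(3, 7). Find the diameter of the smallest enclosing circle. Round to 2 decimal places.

Side lengths²: P_1P_2² = 596, P_1P_3² = 421, P_2P_3² = 37.
Since P_1P_2² = 596 ≥ 421 + 37 = 458, the angle opposite P_1P_2 is not acute, so the smallest enclosing circle has P_1P_2 as diameter.
Centre = midpoint of P_1P_2 = (-1, -1), r² = 596/4 = 149.
Diameter = 2r = 2√149 ≈ 24.41.

24.41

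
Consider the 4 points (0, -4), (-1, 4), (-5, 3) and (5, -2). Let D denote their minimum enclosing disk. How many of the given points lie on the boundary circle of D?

2

The farthest pair is (-5, 3)–(5, -2) with squared distance 125. The circle on this segment as diameter has centre (0, 0.5) and r² = 125/4 = 31.25.
Check (0, -4): distance² to centre = 20.25 ≤ 31.25, so it lies inside.
All remaining points lie in this disk, and no smaller disk contains both endpoints, so this is the minimum enclosing circle.
The points at distance exactly r from the centre are (-5, 3), (5, -2) — 2 points.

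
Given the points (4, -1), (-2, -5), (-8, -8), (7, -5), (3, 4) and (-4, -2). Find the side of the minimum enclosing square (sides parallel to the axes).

The bounding box has width 15 and height 12.
An axis-aligned square enclosing the set must have side ≥ max(width, height).
So the minimum side is max(15, 12) = 15.

15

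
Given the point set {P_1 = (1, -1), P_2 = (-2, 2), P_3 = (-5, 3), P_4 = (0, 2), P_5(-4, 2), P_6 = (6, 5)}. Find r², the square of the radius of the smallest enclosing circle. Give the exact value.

31.25

The minimum enclosing circle of a finite set is fixed by two of the points (as a diameter) or three (as a circumcircle).
The farthest pair is P_3–P_6 with squared distance 125. The circle on this segment as diameter has centre (0.5, 4) and r² = 125/4 = 31.25.
Check P_1: distance² to centre = 25.25 ≤ 31.25, so it lies inside.
All remaining points lie in this disk, and no smaller disk contains both endpoints, so this is the minimum enclosing circle.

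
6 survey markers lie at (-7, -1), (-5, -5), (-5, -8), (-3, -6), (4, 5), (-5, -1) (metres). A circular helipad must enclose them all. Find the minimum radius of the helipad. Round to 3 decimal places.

7.906

The minimum enclosing circle of a finite set is fixed by two of the points (as a diameter) or three (as a circumcircle).
The farthest pair is (-5, -8)–(4, 5) with squared distance 250. The circle on this segment as diameter has centre (-0.5, -1.5) and r² = 250/4 = 62.5.
Check (-7, -1): distance² to centre = 42.5 ≤ 62.5, so it lies inside.
All remaining points lie in this disk, and no smaller disk contains both endpoints, so this is the minimum enclosing circle.
r = √(62.5) ≈ 7.906.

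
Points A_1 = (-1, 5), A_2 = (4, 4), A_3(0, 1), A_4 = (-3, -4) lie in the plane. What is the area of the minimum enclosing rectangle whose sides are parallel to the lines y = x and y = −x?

In coordinates u = x + y, v = x − y the rectangle is axis-aligned; the map (x,y)→(u,v) scales areas by 2.
u-values: 4, 8, 1, -7; range = 8 − (-7) = 15.
v-values: -6, 0, -1, 1; range = 1 − (-6) = 7.
Area = (15 × 7) / 2 = 52.5.

52.5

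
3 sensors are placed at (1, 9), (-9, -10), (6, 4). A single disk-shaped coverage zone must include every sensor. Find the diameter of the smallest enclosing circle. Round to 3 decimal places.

21.484

Call the three points A, B, C in the order given.
Side lengths²: AB² = 461, AC² = 50, BC² = 421.
Since AB² = 461 < 421 + 50 = 471, the triangle is acute, so the smallest enclosing circle is the circumcircle.
Circumcentre = (-213/58, -39/58), r² = 194081/1682.
Diameter = 2r = 2√(194081/1682) ≈ 21.484.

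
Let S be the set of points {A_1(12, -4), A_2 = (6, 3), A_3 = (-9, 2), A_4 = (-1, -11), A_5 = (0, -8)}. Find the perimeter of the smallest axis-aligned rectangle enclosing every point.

Width = max x − min x = 12 − (-9) = 21.
Height = max y − min y = 3 − (-11) = 14.
Perimeter = 2(21 + 14) = 70.

70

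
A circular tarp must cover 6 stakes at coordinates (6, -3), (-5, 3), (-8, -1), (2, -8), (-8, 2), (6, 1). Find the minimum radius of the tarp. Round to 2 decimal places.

7.52

The minimum enclosing circle is determined by three boundary points: (2, -8), (-8, 2), (6, 1).
Their circumcentre is (-31/26, -31/26) with r² = 19109/338.
The farthest remaining point (6, -3) is at distance² 18589/338 ≤ 19109/338.
r = √(19109/338) ≈ 7.52.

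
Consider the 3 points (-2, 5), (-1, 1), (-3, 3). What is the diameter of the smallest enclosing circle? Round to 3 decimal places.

4.123

Call the three points A, B, C in the order given.
Side lengths²: AB² = 17, AC² = 5, BC² = 8.
Since AB² = 17 ≥ 8 + 5 = 13, the angle opposite AB is not acute, so the smallest enclosing circle has AB as diameter.
Centre = midpoint of AB = (-1.5, 3), r² = 17/4 = 4.25.
Diameter = 2r = 2√(4.25) ≈ 4.123.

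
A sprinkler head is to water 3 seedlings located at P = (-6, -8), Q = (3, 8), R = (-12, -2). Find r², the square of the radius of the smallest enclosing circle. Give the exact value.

87.62

Side lengths²: PQ² = 337, PR² = 72, QR² = 325.
Since PQ² = 337 < 325 + 72 = 397, the triangle is acute, so the smallest enclosing circle is the circumcircle.
Circumcentre = (-3.1, 0.9), r² = 87.62.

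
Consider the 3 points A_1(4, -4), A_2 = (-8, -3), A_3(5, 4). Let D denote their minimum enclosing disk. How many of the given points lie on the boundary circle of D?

Side lengths²: A_1A_2² = 145, A_1A_3² = 65, A_2A_3² = 218.
Since A_2A_3² = 218 ≥ 145 + 65 = 210, the angle opposite A_2A_3 is not acute, so the smallest enclosing circle has A_2A_3 as diameter.
Centre = midpoint of A_2A_3 = (-1.5, 0.5), r² = 218/4 = 54.5.
The points at distance exactly r from the centre are A_2, A_3 — 2 points.

2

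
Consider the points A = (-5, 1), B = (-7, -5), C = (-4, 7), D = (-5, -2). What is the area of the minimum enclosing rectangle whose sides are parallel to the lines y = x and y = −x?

67.5

In coordinates u = x + y, v = x − y the rectangle is axis-aligned; the map (x,y)→(u,v) scales areas by 2.
u-values: -4, -12, 3, -7; range = 3 − (-12) = 15.
v-values: -6, -2, -11, -3; range = -2 − (-11) = 9.
Area = (15 × 9) / 2 = 67.5.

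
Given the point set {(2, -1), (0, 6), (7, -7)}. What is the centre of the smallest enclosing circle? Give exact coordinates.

Call the three points A, B, C in the order given.
Side lengths²: AB² = 53, AC² = 61, BC² = 218.
Since BC² = 218 ≥ 61 + 53 = 114, the angle opposite BC is not acute, so the smallest enclosing circle has BC as diameter.
Centre = midpoint of BC = (3.5, -0.5), r² = 218/4 = 54.5.
Centre = (3.5, -0.5).

(3.5, -0.5)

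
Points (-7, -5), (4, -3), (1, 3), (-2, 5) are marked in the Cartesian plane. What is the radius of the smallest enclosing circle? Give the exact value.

The minimum enclosing circle of a finite set is fixed by two of the points (as a diameter) or three (as a circumcircle).
The minimum enclosing circle is determined by three boundary points: (-7, -5), (4, -3), (-2, 5).
Their circumcentre is (-2, -1.25) with r² = 39.0625.
The farthest remaining point (1, 3) is at distance² 27.0625 ≤ 39.0625.
r = √(39.0625) = 6.25.

6.25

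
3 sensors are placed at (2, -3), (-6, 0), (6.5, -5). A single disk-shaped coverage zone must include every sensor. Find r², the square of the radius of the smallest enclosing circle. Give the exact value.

45.3125

Call the three points A, B, C in the order given.
Side lengths²: AB² = 73, AC² = 24.25, BC² = 181.25.
Since BC² = 181.25 ≥ 73 + 24.25 = 97.25, the angle opposite BC is not acute, so the smallest enclosing circle has BC as diameter.
Centre = midpoint of BC = (0.25, -2.5), r² = 181.25/4 = 45.3125.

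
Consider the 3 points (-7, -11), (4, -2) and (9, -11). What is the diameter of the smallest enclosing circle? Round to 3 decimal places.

16.259

Call the three points A, B, C in the order given.
Side lengths²: AB² = 202, AC² = 256, BC² = 106.
Since AC² = 256 < 202 + 106 = 308, the triangle is acute, so the smallest enclosing circle is the circumcircle.
Circumcentre = (1, -86/9), r² = 5353/81.
Diameter = 2r = 2√(5353/81) ≈ 16.259.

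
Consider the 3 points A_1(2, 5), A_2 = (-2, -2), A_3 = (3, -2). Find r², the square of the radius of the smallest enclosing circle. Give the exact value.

1625/98

Side lengths²: A_1A_2² = 65, A_1A_3² = 50, A_2A_3² = 25.
Since A_1A_2² = 65 < 50 + 25 = 75, the triangle is acute, so the smallest enclosing circle is the circumcircle.
Circumcentre = (0.5, 17/14), r² = 1625/98.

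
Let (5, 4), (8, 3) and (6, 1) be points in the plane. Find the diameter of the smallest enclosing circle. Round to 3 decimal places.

3.536

Call the three points A, B, C in the order given.
Side lengths²: AB² = 10, AC² = 10, BC² = 8.
Since AC² = 10 < 10 + 8 = 18, the triangle is acute, so the smallest enclosing circle is the circumcircle.
Circumcentre = (6.25, 2.75), r² = 3.125.
Diameter = 2r = 2√(3.125) ≈ 3.536.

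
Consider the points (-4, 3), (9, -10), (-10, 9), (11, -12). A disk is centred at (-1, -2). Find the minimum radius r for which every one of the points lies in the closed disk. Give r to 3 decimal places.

15.620

The required radius is the distance from (-1, -2) to the farthest point.
Squared distances: 34, 164, 202, 244.
Maximum is 244, attained at (11, -12).
r = √244 ≈ 15.620.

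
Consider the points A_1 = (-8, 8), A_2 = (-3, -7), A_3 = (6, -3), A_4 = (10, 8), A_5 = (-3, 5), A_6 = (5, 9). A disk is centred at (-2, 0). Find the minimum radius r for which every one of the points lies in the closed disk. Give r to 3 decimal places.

14.422

The required radius is the distance from (-2, 0) to the farthest point.
Squared distances: 100, 50, 73, 208, 26, 130.
Maximum is 208, attained at A_4.
r = √208 ≈ 14.422.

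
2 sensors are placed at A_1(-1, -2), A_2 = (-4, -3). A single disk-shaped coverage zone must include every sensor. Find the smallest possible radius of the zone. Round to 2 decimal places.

The smallest circle enclosing two points has them as diameter endpoints.
Centre = midpoint = (-2.5, -2.5); r² = |A_1A_2|²/4 = 10/4 = 2.5.
r = √(2.5) ≈ 1.58.

1.58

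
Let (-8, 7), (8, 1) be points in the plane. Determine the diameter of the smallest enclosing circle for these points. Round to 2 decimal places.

17.09

The smallest circle enclosing two points has them as diameter endpoints.
Centre = midpoint = (0, 4); r² = |(-8, 7)−(8, 1)|²/4 = 292/4 = 73.
Diameter = 2r = 2√73 ≈ 17.09.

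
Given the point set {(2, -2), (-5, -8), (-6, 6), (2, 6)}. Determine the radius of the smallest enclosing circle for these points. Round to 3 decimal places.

The minimum enclosing circle is determined by three boundary points: (-5, -8), (-6, 6), (2, 6).
Their circumcentre is (-2, -0.75) with r² = 61.5625.
The farthest remaining point (2, -2) is at distance² 17.5625 ≤ 61.5625.
r = √(61.5625) ≈ 7.846.

7.846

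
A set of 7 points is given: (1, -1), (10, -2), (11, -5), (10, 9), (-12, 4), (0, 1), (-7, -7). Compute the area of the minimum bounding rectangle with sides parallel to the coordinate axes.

368

x ranges over [-12, 11], width 23.
y ranges over [-7, 9], height 16.
Area = 23 × 16 = 368.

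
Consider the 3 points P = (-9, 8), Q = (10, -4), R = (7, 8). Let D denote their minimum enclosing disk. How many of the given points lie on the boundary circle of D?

2

Side lengths²: PQ² = 505, PR² = 256, QR² = 153.
Since PQ² = 505 ≥ 256 + 153 = 409, the angle opposite PQ is not acute, so the smallest enclosing circle has PQ as diameter.
Centre = midpoint of PQ = (0.5, 2), r² = 505/4 = 126.25.
The points at distance exactly r from the centre are P, Q — 2 points.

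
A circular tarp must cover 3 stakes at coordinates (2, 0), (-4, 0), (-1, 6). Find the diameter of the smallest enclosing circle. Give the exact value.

7.5

Call the three points A, B, C in the order given.
Side lengths²: AB² = 36, AC² = 45, BC² = 45.
Since BC² = 45 < 45 + 36 = 81, the triangle is acute, so the smallest enclosing circle is the circumcircle.
Circumcentre = (-1, 2.25), r² = 14.0625.
Diameter = 2r = 2√(14.0625) = 7.5.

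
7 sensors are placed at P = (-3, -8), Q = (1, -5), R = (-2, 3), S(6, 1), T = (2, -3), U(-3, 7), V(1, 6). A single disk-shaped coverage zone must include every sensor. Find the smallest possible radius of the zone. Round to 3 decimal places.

A smallest enclosing disk is always determined by at most three of the input points on its boundary.
The minimum enclosing circle is determined by three boundary points: P, S, U.
Their circumcentre is (-1.5, -0.5) with r² = 58.5.
The farthest remaining point V is at distance² 48.5 ≤ 58.5.
r = √(58.5) ≈ 7.649.

7.649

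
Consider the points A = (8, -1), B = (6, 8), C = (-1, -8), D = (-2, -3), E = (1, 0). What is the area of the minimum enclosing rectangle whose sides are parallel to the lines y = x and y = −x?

In coordinates u = x + y, v = x − y the rectangle is axis-aligned; the map (x,y)→(u,v) scales areas by 2.
u-values: 7, 14, -9, -5, 1; range = 14 − (-9) = 23.
v-values: 9, -2, 7, 1, 1; range = 9 − (-2) = 11.
Area = (23 × 11) / 2 = 126.5.

126.5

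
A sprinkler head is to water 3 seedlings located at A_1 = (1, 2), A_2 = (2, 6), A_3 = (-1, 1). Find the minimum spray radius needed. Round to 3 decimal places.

2.915

Side lengths²: A_1A_2² = 17, A_1A_3² = 5, A_2A_3² = 34.
Since A_2A_3² = 34 ≥ 17 + 5 = 22, the angle opposite A_2A_3 is not acute, so the smallest enclosing circle has A_2A_3 as diameter.
Centre = midpoint of A_2A_3 = (0.5, 3.5), r² = 34/4 = 8.5.
r = √(8.5) ≈ 2.915.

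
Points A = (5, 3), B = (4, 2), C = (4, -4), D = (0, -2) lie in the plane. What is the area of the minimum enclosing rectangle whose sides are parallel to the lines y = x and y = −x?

In coordinates u = x + y, v = x − y the rectangle is axis-aligned; the map (x,y)→(u,v) scales areas by 2.
u-values: 8, 6, 0, -2; range = 8 − (-2) = 10.
v-values: 2, 2, 8, 2; range = 8 − 2 = 6.
Area = (10 × 6) / 2 = 30.

30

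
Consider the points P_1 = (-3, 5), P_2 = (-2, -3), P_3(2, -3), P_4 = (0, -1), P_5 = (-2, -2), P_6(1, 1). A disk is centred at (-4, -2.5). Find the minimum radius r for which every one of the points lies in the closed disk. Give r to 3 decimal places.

The required radius is the distance from (-4, -2.5) to the farthest point.
Squared distances: 57.25, 4.25, 36.25, 18.25, 4.25, 37.25.
Maximum is 57.25, attained at P_1.
r = √(57.25) ≈ 7.566.

7.566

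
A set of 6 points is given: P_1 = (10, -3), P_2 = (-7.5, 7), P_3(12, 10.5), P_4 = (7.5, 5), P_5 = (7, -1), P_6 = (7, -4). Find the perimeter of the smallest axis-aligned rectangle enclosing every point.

Width = max x − min x = 12 − (-7.5) = 19.5.
Height = max y − min y = 10.5 − (-4) = 14.5.
Perimeter = 2(19.5 + 14.5) = 68.

68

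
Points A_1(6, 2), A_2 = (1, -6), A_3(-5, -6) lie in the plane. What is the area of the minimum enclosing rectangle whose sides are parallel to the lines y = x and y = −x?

In coordinates u = x + y, v = x − y the rectangle is axis-aligned; the map (x,y)→(u,v) scales areas by 2.
u-values: 8, -5, -11; range = 8 − (-11) = 19.
v-values: 4, 7, 1; range = 7 − 1 = 6.
Area = (19 × 6) / 2 = 57.

57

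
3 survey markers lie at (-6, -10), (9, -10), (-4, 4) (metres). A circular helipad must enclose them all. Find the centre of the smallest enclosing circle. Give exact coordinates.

(1.5, -55/14)

Call the three points A, B, C in the order given.
Side lengths²: AB² = 225, AC² = 200, BC² = 365.
Since BC² = 365 < 225 + 200 = 425, the triangle is acute, so the smallest enclosing circle is the circumcircle.
Circumcentre = (1.5, -55/14), r² = 9125/98.
Centre = (1.5, -55/14).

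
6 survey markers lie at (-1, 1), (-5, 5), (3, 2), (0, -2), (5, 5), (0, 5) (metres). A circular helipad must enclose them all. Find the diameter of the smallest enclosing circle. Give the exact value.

The minimum enclosing circle of a finite set is fixed by two of the points (as a diameter) or three (as a circumcircle).
The minimum enclosing circle is determined by three boundary points: (-5, 5), (0, -2), (5, 5).
Their circumcentre is (0, 23/7) with r² = 1369/49.
The farthest remaining point (3, 2) is at distance² 522/49 ≤ 1369/49.
Diameter = 2r = 2√(1369/49) = 74/7.

74/7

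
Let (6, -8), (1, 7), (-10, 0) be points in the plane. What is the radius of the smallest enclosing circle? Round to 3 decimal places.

9.220

Call the three points A, B, C in the order given.
Side lengths²: AB² = 250, AC² = 320, BC² = 170.
Since AC² = 320 < 250 + 170 = 420, the triangle is acute, so the smallest enclosing circle is the circumcircle.
Circumcentre = (-1, -2), r² = 85.
r = √85 ≈ 9.220.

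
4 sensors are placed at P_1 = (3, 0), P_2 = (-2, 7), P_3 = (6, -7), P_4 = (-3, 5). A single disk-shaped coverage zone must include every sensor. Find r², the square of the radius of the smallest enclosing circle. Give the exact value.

65

By Welzl's lemma the MEC is supported by two points (diametrically opposite) or three points (on a circumcircle).
The farthest pair is P_2–P_3 with squared distance 260. The circle on this segment as diameter has centre (2, 0) and r² = 260/4 = 65.
Check P_1: distance² to centre = 1 ≤ 65, so it lies inside.
All remaining points lie in this disk, and no smaller disk contains both endpoints, so this is the minimum enclosing circle.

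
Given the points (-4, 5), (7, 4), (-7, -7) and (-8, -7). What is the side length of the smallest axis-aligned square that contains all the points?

The bounding box has width 15 and height 12.
An axis-aligned square enclosing the set must have side ≥ max(width, height).
So the minimum side is max(15, 12) = 15.

15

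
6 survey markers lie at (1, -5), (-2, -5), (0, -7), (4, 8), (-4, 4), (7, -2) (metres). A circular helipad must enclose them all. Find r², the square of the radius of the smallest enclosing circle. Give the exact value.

60.25

By Welzl's lemma the MEC is supported by two points (diametrically opposite) or three points (on a circumcircle).
The farthest pair is (0, -7)–(4, 8) with squared distance 241. The circle on this segment as diameter has centre (2, 0.5) and r² = 241/4 = 60.25.
Check (1, -5): distance² to centre = 31.25 ≤ 60.25, so it lies inside.
All remaining points lie in this disk, and no smaller disk contains both endpoints, so this is the minimum enclosing circle.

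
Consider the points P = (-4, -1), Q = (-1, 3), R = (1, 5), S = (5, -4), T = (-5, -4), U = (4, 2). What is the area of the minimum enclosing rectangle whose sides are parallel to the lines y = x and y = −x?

In coordinates u = x + y, v = x − y the rectangle is axis-aligned; the map (x,y)→(u,v) scales areas by 2.
u-values: -5, 2, 6, 1, -9, 6; range = 6 − (-9) = 15.
v-values: -3, -4, -4, 9, -1, 2; range = 9 − (-4) = 13.
Area = (15 × 13) / 2 = 97.5.

97.5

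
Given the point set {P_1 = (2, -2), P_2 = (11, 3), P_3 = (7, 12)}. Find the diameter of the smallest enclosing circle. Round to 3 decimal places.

Side lengths²: P_1P_2² = 106, P_1P_3² = 221, P_2P_3² = 97.
Since P_1P_3² = 221 ≥ 106 + 97 = 203, the angle opposite P_1P_3 is not acute, so the smallest enclosing circle has P_1P_3 as diameter.
Centre = midpoint of P_1P_3 = (4.5, 5), r² = 221/4 = 55.25.
Diameter = 2r = 2√(55.25) ≈ 14.866.

14.866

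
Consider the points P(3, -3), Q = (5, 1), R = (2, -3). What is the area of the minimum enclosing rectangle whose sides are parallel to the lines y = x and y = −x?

In coordinates u = x + y, v = x − y the rectangle is axis-aligned; the map (x,y)→(u,v) scales areas by 2.
u-values: 0, 6, -1; range = 6 − (-1) = 7.
v-values: 6, 4, 5; range = 6 − 4 = 2.
Area = (7 × 2) / 2 = 7.

7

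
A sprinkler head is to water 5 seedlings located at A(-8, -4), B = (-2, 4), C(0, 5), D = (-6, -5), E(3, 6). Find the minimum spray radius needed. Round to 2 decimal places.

7.43

By Welzl's lemma the MEC is supported by two points (diametrically opposite) or three points (on a circumcircle).
The farthest pair is A–E with squared distance 221. The circle on this segment as diameter has centre (-2.5, 1) and r² = 221/4 = 55.25.
Check B: distance² to centre = 9.25 ≤ 55.25, so it lies inside.
All remaining points lie in this disk, and no smaller disk contains both endpoints, so this is the minimum enclosing circle.
r = √(55.25) ≈ 7.43.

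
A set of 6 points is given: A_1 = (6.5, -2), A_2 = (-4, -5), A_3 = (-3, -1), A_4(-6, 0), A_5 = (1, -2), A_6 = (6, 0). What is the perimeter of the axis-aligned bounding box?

35

Width = max x − min x = 6.5 − (-6) = 12.5.
Height = max y − min y = 0 − (-5) = 5.
Perimeter = 2(12.5 + 5) = 35.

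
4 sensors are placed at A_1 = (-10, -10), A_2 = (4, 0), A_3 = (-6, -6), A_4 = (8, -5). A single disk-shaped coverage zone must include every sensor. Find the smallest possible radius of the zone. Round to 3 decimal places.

By Welzl's lemma the MEC is supported by two points (diametrically opposite) or three points (on a circumcircle).
The farthest pair is A_1–A_4 with squared distance 349. The circle on this segment as diameter has centre (-1, -7.5) and r² = 349/4 = 87.25.
Check A_2: distance² to centre = 81.25 ≤ 87.25, so it lies inside.
All remaining points lie in this disk, and no smaller disk contains both endpoints, so this is the minimum enclosing circle.
r = √(87.25) ≈ 9.341.

9.341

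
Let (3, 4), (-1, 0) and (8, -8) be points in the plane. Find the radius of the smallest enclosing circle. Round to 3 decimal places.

Call the three points A, B, C in the order given.
Side lengths²: AB² = 32, AC² = 169, BC² = 145.
Since AC² = 169 < 145 + 32 = 177, the triangle is acute, so the smallest enclosing circle is the circumcircle.
Circumcentre = (175/34, -73/34), r² = 24505/578.
r = √(24505/578) ≈ 6.511.

6.511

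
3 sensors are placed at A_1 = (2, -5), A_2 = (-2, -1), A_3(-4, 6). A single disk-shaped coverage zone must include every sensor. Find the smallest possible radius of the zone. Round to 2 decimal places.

Side lengths²: A_1A_2² = 32, A_1A_3² = 157, A_2A_3² = 53.
Since A_1A_3² = 157 ≥ 53 + 32 = 85, the angle opposite A_1A_3 is not acute, so the smallest enclosing circle has A_1A_3 as diameter.
Centre = midpoint of A_1A_3 = (-1, 0.5), r² = 157/4 = 39.25.
r = √(39.25) ≈ 6.26.

6.26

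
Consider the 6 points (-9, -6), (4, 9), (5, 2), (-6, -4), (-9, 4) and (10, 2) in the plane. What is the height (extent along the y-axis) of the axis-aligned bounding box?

15

max y = 9, min y = -6, so height = 15.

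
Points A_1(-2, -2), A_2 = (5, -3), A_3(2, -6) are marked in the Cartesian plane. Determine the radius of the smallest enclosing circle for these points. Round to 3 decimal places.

3.536

Side lengths²: A_1A_2² = 50, A_1A_3² = 32, A_2A_3² = 18.
Since A_1A_2² = 50 ≥ 32 + 18 = 50, the angle opposite A_1A_2 is not acute, so the smallest enclosing circle has A_1A_2 as diameter.
Centre = midpoint of A_1A_2 = (1.5, -2.5), r² = 50/4 = 12.5.
r = √(12.5) ≈ 3.536.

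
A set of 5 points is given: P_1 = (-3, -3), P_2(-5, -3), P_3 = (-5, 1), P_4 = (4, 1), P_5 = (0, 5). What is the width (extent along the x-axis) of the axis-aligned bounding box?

9

max x = 4, min x = -5, so width = 9.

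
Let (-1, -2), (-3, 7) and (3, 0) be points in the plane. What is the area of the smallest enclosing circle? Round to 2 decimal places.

Call the three points A, B, C in the order given.
Side lengths²: AB² = 85, AC² = 20, BC² = 85.
Since BC² = 85 < 85 + 20 = 105, the triangle is acute, so the smallest enclosing circle is the circumcircle.
Circumcentre = (-0.875, 2.75), r² = 22.578125.
Area = π·r² = π·22.578125 ≈ 70.93.

70.93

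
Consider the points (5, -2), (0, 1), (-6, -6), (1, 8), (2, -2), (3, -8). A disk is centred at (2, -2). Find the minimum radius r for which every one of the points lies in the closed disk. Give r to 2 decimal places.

The required radius is the distance from (2, -2) to the farthest point.
Squared distances: 9, 13, 80, 101, 0, 37.
Maximum is 101, attained at (1, 8).
r = √101 ≈ 10.05.

10.05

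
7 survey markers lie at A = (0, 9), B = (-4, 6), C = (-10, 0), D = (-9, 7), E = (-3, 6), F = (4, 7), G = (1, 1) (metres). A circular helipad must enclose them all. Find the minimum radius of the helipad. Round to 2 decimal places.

A smallest enclosing disk is always determined by at most three of the input points on its boundary.
The farthest pair is C–F with squared distance 245. The circle on this segment as diameter has centre (-3, 3.5) and r² = 245/4 = 61.25.
Check A: distance² to centre = 39.25 ≤ 61.25, so it lies inside.
All remaining points lie in this disk, and no smaller disk contains both endpoints, so this is the minimum enclosing circle.
r = √(61.25) ≈ 7.83.

7.83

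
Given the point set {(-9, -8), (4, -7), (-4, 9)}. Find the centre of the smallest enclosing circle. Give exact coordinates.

(-82/27, -14/27)

Call the three points A, B, C in the order given.
Side lengths²: AB² = 170, AC² = 314, BC² = 320.
Since BC² = 320 < 314 + 170 = 484, the triangle is acute, so the smallest enclosing circle is the circumcircle.
Circumcentre = (-82/27, -14/27), r² = 66725/729.
Centre = (-82/27, -14/27).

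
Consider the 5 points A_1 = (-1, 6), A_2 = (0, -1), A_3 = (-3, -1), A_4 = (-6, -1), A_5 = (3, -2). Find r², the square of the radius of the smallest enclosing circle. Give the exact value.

The minimum enclosing circle is determined by three boundary points: A_1, A_4, A_5.
Their circumcentre is (-21/17, 15/17) with r² = 7585/289.
The farthest remaining point A_3 is at distance² 1924/289 ≤ 7585/289.

7585/289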